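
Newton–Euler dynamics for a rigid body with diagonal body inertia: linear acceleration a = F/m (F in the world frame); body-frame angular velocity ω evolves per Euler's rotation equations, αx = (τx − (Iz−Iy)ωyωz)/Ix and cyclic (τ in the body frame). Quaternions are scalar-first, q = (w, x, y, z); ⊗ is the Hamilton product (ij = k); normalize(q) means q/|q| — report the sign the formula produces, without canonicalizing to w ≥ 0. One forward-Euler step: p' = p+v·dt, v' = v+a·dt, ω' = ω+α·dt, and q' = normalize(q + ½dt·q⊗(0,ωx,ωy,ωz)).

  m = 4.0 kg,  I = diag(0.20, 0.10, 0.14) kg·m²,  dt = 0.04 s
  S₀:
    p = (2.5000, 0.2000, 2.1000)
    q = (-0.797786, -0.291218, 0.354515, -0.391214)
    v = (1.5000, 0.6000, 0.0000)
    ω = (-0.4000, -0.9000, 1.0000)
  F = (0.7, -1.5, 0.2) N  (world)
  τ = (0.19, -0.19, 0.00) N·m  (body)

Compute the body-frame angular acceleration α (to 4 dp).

α = (1.1300, -1.6600, 0.2571)

gyro term ω×Iω = (-0.0360, -0.0240, -0.0360)
(τ − ω×Iω)/I = (1.1300, -1.6600, 0.2571)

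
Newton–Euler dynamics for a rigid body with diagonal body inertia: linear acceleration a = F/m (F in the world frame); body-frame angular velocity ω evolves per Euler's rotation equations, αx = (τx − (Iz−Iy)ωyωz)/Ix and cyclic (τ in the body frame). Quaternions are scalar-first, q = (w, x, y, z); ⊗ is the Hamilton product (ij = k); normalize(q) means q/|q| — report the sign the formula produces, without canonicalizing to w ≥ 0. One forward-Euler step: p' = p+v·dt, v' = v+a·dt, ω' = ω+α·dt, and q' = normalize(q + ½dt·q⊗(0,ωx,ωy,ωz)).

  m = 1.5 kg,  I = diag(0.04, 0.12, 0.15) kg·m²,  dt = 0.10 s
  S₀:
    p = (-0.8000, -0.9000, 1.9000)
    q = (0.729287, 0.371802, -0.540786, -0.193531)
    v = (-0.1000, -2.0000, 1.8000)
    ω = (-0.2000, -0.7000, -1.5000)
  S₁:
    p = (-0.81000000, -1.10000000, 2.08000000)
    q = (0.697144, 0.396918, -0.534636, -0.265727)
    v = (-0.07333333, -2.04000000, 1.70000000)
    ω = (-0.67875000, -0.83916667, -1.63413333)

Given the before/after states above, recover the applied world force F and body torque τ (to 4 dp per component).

F = (0.4000, -0.6000, -1.5000)
τ = (-0.1600, -0.2000, -0.1900)

v₁ − v₀ = (0.02666667, -0.04000000, -0.10000000)
m·(v₁−v₀)/dt = (0.4000, -0.6000, -1.5000)
Δω = ω₁−ω₀ = (-0.47875000, -0.13916667, -0.13413333)
I·α + gyro = (-0.1600, -0.2000, -0.1900)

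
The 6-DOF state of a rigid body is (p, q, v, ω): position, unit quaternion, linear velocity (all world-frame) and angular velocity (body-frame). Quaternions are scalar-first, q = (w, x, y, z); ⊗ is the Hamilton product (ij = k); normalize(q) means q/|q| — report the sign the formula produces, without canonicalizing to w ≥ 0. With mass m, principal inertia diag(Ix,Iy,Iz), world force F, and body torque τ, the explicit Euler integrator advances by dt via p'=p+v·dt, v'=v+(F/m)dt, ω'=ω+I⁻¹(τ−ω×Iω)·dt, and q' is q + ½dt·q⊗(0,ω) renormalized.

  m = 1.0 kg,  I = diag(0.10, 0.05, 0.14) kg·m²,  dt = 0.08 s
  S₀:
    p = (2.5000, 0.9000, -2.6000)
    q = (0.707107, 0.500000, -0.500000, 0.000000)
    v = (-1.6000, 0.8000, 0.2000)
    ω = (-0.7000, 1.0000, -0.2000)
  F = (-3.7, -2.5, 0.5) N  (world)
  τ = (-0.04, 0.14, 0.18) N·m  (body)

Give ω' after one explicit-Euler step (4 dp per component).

angular accel α = (-0.2200, 2.9120, 1.0357)
new body rate ω' = (-0.7176, 1.2330, -0.1171)

ω' = (-0.7176, 1.2330, -0.1171)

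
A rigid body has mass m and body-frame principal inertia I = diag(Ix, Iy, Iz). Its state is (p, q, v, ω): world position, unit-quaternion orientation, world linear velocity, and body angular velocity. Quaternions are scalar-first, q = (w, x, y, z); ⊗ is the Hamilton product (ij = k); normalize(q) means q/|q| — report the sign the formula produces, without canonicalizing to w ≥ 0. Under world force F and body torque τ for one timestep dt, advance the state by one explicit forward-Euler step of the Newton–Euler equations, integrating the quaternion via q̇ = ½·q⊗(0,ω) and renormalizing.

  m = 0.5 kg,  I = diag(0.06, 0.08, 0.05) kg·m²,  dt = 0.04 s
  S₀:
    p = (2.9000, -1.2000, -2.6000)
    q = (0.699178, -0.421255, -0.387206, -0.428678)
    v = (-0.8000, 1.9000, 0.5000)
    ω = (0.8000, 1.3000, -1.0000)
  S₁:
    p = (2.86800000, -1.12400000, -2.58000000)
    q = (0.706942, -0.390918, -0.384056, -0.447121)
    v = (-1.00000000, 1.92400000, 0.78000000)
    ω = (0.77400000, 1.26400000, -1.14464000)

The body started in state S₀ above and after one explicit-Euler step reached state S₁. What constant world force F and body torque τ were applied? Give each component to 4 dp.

F = (-2.5000, 0.3000, 3.5000)
τ = (0.0000, -0.0800, -0.1600)

Δω = ω₁−ω₀ = (-0.02600000, -0.03600000, -0.14464000)
ω₀×(Iω₀) = (0.0390, -0.0080, 0.0208)
τ = I·(Δω/dt) + ω₀×(Iω₀) = (0.0000, -0.0800, -0.1600)
Δv = v₁−v₀ = (-0.20000000, 0.02400000, 0.28000000)
m·(v₁−v₀)/dt = (-2.5000, 0.3000, 3.5000)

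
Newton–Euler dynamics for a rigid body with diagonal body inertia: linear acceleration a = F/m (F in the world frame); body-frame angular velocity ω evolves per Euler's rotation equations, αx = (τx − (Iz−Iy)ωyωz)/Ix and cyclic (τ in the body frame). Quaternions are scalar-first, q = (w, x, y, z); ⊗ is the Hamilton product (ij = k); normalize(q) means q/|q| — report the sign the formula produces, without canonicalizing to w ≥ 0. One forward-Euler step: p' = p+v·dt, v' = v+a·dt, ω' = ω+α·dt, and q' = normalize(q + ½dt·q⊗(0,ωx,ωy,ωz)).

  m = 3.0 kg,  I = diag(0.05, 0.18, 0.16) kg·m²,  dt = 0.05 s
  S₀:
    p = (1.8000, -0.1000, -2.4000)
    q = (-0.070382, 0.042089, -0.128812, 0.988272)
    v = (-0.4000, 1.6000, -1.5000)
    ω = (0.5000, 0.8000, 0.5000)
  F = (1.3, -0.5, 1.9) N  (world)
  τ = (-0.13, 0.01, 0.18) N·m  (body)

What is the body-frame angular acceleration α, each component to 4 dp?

gyro term ω×Iω = (-0.0080, -0.0275, 0.0520)
α = I⁻¹(τ − ω×Iω) = (-2.4400, 0.2083, 0.8000)

α = (-2.4400, 0.2083, 0.8000)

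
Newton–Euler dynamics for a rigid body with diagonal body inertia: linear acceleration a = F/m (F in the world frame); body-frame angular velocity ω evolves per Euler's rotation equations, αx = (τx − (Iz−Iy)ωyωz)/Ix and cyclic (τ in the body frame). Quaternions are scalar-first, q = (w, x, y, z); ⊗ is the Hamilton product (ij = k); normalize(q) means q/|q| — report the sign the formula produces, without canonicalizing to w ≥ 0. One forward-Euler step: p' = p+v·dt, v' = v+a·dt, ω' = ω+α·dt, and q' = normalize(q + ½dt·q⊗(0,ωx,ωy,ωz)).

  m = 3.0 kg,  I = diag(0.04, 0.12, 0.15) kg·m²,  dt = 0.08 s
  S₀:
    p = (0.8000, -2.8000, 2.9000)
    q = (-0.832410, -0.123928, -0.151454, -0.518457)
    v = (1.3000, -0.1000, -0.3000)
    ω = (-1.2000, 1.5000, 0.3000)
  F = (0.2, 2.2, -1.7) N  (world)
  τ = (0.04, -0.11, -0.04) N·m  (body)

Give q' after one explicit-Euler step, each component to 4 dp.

q' = (-0.8206, -0.0545, -0.1745, -0.5415)

2q̇ = q⊗(0,ω) = (0.2340045, 1.7311413, -0.5892882, -0.6173598)
q' = normalize(q + ½dt·q⊗(0,ω)) = (-0.8206, -0.0545, -0.1745, -0.5415)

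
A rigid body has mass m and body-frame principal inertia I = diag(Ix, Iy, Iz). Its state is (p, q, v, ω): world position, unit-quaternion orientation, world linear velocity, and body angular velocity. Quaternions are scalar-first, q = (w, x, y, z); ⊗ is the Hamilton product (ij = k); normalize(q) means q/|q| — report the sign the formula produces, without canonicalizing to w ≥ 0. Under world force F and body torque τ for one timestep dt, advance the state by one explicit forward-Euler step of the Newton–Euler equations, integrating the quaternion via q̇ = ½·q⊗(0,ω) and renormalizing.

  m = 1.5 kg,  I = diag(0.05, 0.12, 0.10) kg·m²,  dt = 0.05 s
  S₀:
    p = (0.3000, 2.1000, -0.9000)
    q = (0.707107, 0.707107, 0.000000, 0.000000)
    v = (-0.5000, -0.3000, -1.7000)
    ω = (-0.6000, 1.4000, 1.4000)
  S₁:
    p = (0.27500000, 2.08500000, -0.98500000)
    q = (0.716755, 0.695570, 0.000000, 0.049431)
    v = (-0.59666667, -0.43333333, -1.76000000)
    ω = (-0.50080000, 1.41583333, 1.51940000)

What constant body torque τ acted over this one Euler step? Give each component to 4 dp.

ω₁ − ω₀ = (0.09920000, 0.01583333, 0.11940000)
precession coupling = (-0.0392, 0.0420, -0.0588)
applied torque τ = (0.0600, 0.0800, 0.1800)

τ = (0.0600, 0.0800, 0.1800)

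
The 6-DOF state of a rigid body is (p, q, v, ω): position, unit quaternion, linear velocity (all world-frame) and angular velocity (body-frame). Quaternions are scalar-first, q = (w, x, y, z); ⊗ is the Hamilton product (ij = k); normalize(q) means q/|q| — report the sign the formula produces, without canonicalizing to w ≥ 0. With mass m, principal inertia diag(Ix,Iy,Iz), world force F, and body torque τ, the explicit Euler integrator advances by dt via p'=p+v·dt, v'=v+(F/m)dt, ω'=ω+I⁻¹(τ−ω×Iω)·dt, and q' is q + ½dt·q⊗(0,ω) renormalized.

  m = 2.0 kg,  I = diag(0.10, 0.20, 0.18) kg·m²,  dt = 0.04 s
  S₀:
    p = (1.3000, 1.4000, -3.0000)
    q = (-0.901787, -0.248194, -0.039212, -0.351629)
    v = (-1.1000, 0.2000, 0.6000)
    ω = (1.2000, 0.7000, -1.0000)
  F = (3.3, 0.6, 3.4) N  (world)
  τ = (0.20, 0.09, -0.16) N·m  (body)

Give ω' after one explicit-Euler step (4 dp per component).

α = I⁻¹(τ − ω×Iω) = (1.8600, -0.0300, -1.3556)
ω' = ω + α·dt = (1.2744, 0.6988, -1.0542)

ω' = (1.2744, 0.6988, -1.0542)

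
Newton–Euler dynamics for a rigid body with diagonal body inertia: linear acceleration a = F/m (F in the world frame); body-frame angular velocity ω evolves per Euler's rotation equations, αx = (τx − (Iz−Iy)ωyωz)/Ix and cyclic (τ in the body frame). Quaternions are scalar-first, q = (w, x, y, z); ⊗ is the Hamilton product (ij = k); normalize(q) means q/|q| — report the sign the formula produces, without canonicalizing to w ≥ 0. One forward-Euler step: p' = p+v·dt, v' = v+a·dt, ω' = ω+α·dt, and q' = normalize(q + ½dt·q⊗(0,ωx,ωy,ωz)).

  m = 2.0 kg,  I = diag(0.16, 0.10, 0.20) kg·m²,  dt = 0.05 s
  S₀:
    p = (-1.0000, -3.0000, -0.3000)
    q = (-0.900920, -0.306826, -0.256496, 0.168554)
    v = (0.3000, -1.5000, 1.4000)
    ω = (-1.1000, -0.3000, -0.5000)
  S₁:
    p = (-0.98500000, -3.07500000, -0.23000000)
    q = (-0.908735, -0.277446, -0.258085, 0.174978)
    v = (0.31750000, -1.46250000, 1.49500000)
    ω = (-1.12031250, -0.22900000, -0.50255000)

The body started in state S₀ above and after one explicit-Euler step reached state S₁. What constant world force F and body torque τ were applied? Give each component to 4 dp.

F = (0.7000, 1.5000, 3.8000)
τ = (-0.0500, 0.1200, -0.0300)

velocity change Δv = (0.01750000, 0.03750000, 0.09500000)
applied force F = (0.7000, 1.5000, 3.8000)
rate change Δω = (-0.02031250, 0.07100000, -0.00255000)
gyro term ω₀×Iω₀ = (0.0150, -0.0220, -0.0198)
τ = I·(Δω/dt) + ω₀×(Iω₀) = (-0.0500, 0.1200, -0.0300)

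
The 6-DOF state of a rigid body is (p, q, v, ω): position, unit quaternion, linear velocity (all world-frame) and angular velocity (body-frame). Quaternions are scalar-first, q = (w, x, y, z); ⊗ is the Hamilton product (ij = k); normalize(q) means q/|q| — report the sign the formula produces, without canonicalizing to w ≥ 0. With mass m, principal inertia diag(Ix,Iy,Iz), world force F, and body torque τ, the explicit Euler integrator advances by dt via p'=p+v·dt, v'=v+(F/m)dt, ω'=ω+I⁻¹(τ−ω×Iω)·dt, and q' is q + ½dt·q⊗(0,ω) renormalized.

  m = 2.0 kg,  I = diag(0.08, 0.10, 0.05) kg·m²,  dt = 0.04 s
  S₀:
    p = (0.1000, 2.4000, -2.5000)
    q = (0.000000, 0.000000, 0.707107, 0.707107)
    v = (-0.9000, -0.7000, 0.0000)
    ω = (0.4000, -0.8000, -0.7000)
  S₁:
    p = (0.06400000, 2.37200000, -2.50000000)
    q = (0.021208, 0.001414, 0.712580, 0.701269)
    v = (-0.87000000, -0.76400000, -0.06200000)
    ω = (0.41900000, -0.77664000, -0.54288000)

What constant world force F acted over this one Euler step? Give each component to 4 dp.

F = (1.5000, -3.2000, -3.1000)

v₁ − v₀ = (0.03000000, -0.06400000, -0.06200000)
applied force F = (1.5000, -3.2000, -3.1000)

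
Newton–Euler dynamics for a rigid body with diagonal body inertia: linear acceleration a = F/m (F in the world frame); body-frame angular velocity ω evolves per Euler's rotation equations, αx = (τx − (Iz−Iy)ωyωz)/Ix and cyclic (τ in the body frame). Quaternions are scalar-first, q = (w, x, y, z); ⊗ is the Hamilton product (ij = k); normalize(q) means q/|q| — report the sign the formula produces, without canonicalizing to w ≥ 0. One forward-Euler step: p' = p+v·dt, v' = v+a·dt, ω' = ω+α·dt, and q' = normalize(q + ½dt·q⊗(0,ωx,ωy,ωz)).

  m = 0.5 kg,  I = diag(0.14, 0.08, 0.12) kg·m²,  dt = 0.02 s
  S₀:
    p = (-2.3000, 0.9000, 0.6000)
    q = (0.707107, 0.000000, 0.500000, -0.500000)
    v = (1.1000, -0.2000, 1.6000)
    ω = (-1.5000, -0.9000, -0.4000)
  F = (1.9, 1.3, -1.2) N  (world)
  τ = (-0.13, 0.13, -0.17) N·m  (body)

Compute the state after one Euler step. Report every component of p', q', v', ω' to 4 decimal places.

p' = (-2.2780, 0.8960, 0.6320)
q' = (0.7095, -0.0171, 0.5011, -0.4952)
v' = (1.1760, -0.1480, 1.5520)
ω' = (-1.5206, -0.8705, -0.4148)

new position p' = (-2.2780, 0.8960, 0.6320)
v' = v + a·dt = (1.1760, -0.1480, 1.5520)
precession coupling ω×(Iω) = (0.0144, 0.0120, -0.0810)
(τ − ω×Iω)/I = (-1.0314, 1.4750, -0.7417)
ω' = ω + α·dt = (-1.5206, -0.8705, -0.4148)
Hamilton product q⊗(0,ω) = (0.2500000, -1.7106605, 0.1136037, 0.4671572)
q' = normalize(q + ½dt·q⊗(0,ω)) = (0.7095, -0.0171, 0.5011, -0.4952)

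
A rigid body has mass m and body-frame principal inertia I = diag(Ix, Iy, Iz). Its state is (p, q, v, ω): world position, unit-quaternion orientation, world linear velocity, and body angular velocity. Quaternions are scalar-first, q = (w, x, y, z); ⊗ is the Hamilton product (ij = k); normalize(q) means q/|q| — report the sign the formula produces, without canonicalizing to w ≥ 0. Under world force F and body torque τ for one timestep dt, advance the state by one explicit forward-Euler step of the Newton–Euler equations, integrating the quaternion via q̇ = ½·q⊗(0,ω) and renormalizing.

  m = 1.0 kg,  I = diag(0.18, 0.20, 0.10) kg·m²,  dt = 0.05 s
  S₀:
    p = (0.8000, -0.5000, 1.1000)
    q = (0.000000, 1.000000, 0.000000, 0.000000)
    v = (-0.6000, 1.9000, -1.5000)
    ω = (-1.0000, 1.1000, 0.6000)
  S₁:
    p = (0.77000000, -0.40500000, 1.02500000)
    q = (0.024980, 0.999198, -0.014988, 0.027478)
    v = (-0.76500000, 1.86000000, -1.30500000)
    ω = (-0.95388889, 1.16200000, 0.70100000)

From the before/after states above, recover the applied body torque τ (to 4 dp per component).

τ = (0.1000, 0.2000, 0.1800)

Δω = ω₁−ω₀ = (0.04611111, 0.06200000, 0.10100000)
applied torque τ = (0.1000, 0.2000, 0.1800)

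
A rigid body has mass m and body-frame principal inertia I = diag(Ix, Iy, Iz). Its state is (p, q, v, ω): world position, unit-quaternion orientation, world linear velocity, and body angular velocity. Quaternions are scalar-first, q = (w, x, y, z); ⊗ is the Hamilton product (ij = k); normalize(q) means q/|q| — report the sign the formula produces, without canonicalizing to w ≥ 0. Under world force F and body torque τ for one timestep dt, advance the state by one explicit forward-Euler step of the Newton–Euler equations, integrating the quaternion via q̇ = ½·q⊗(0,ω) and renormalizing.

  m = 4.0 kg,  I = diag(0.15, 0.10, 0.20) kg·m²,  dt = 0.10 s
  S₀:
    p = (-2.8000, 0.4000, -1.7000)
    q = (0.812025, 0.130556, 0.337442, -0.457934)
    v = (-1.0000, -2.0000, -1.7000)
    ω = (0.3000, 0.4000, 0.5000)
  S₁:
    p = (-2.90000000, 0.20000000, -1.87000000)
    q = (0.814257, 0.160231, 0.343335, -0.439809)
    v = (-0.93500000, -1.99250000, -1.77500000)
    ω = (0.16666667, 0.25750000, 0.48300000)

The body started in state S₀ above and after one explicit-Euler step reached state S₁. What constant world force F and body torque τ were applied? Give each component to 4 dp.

F = (2.6000, 0.3000, -3.0000)
τ = (-0.1800, -0.1500, -0.0400)

Δv = v₁−v₀ = (0.06500000, 0.00750000, -0.07500000)
F = m·Δv/dt = (2.6000, 0.3000, -3.0000)
Δω = ω₁−ω₀ = (-0.13333333, -0.14250000, -0.01700000)
τ = I·(Δω/dt) + ω₀×(Iω₀) = (-0.1800, -0.1500, -0.0400)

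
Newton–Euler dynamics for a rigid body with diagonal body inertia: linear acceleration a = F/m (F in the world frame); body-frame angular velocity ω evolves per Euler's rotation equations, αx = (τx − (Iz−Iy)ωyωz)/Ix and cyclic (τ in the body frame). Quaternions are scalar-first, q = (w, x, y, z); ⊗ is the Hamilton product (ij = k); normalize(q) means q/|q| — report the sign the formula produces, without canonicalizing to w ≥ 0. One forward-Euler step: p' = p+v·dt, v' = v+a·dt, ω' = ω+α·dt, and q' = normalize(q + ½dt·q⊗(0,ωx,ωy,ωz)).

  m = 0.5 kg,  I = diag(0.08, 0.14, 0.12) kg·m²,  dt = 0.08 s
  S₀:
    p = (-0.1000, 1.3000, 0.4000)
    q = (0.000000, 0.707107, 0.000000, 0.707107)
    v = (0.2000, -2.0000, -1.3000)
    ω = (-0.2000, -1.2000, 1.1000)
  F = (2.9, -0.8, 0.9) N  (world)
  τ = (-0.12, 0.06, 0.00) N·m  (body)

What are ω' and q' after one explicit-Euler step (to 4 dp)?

ω' = (-0.3464, -1.1707, 1.0904)
q' = (-0.0254, 0.7395, -0.0367, 0.6717)

angular accel α = (-1.8300, 0.3657, -0.1200)
new body rate ω' = (-0.3464, -1.1707, 1.0904)
Hamilton product q⊗(0,ω) = (-0.6363963, 0.8485284, -0.9192391, -0.8485284)
q + ½dt·q⊗(0,ω), renormalized = (-0.0254, 0.7395, -0.0367, 0.6717)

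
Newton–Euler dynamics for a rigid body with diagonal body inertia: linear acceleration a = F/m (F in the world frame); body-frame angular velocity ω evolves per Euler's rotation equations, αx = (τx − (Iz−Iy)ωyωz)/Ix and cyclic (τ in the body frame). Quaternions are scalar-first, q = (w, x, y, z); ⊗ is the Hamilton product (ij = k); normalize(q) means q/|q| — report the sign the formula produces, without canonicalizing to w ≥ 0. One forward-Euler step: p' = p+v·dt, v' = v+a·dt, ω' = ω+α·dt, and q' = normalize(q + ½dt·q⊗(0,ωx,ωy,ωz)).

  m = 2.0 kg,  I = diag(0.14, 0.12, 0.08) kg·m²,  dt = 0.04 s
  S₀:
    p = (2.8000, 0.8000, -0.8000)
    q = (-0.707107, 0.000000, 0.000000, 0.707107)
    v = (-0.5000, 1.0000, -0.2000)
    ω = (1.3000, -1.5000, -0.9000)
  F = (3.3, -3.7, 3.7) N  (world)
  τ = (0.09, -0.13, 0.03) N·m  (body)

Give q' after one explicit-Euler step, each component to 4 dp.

q' = (-0.6937, 0.0028, 0.0396, 0.7192)

q⊗(0,ω) = (0.6363963, 0.1414214, 1.9798996, 0.6363963)
q + ½dt·q⊗(0,ω), renormalized = (-0.6937, 0.0028, 0.0396, 0.7192)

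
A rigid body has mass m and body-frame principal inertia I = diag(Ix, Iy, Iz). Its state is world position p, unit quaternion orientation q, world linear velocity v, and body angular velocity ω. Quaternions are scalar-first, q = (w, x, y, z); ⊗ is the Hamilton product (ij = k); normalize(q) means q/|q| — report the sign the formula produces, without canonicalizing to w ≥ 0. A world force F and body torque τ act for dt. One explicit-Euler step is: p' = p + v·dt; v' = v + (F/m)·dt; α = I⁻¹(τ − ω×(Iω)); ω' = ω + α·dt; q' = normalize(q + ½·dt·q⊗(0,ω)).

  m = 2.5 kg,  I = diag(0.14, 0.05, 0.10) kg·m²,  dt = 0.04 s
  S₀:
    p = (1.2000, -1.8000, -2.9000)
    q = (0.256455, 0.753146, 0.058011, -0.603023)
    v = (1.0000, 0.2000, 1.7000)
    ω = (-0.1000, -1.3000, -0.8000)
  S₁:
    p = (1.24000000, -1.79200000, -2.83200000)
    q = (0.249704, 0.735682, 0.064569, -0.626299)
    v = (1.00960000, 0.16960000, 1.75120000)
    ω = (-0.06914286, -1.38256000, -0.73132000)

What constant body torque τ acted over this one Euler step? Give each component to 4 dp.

ω₁ − ω₀ = (0.03085714, -0.08256000, 0.06868000)
ω₀×(Iω₀) = (0.0520, 0.0032, -0.0117)
τ = I·(Δω/dt) + ω₀×(Iω₀) = (0.1600, -0.1000, 0.1600)

τ = (0.1600, -0.1000, 0.1600)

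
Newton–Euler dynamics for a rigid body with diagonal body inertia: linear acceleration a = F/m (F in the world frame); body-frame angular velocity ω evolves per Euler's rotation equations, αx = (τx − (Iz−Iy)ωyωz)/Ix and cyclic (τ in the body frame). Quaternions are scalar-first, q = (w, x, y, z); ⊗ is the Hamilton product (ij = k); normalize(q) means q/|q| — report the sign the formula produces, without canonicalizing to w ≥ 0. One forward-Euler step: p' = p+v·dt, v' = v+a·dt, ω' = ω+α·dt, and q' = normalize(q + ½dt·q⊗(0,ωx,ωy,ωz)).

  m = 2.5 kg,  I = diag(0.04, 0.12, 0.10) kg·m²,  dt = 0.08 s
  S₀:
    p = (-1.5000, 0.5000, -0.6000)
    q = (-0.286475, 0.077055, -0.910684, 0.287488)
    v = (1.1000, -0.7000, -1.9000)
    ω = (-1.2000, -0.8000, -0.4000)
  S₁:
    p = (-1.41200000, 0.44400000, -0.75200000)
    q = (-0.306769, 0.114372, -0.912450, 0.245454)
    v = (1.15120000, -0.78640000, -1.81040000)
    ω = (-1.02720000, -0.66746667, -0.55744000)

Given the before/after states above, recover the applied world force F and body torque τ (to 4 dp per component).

F = (1.6000, -2.7000, 2.8000)
τ = (0.0800, 0.1700, -0.1200)

velocity change Δv = (0.05120000, -0.08640000, 0.08960000)
m·(v₁−v₀)/dt = (1.6000, -2.7000, 2.8000)
Δω = ω₁−ω₀ = (0.17280000, 0.13253333, -0.15744000)
applied torque τ = (0.0800, 0.1700, -0.1200)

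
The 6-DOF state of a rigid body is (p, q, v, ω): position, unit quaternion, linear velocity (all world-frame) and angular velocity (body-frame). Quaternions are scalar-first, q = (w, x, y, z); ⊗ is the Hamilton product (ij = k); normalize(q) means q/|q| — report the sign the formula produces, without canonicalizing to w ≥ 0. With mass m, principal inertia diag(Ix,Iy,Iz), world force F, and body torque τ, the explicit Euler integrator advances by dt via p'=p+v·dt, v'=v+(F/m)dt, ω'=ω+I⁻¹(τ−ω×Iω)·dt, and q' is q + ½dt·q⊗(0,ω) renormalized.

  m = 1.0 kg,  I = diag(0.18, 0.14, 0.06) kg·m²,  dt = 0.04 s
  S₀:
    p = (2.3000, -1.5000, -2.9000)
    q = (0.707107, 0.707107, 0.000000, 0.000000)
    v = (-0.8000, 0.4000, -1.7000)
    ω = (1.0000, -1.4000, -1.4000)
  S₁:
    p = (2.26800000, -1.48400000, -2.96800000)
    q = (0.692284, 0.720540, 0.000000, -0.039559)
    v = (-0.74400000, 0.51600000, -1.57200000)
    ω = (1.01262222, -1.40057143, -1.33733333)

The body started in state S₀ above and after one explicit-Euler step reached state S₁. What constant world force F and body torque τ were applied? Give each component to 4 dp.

F = (1.4000, 2.9000, 3.2000)
τ = (-0.1000, -0.1700, 0.1500)

v₁ − v₀ = (0.05600000, 0.11600000, 0.12800000)
F = m·Δv/dt = (1.4000, 2.9000, 3.2000)
ω₁ − ω₀ = (0.01262222, -0.00057143, 0.06266667)
τ = I·(Δω/dt) + ω₀×(Iω₀) = (-0.1000, -0.1700, 0.1500)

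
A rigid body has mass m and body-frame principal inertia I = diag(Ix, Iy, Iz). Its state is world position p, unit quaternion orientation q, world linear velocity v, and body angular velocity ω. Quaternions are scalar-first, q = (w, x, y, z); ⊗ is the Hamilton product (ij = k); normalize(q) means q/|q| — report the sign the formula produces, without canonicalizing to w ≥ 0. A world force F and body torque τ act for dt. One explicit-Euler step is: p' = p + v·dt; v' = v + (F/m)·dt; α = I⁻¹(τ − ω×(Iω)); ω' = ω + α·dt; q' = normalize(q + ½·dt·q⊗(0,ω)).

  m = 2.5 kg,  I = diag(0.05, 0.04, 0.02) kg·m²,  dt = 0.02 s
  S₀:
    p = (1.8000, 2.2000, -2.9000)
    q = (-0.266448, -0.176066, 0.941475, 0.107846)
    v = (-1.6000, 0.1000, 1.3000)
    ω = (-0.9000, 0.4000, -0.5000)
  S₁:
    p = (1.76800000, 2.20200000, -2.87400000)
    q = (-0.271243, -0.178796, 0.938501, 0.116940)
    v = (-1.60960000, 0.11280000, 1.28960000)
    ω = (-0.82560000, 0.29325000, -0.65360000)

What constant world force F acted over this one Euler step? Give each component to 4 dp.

Δv = v₁−v₀ = (-0.00960000, 0.01280000, -0.01040000)
m·(v₁−v₀)/dt = (-1.2000, 1.6000, -1.3000)

F = (-1.2000, 1.6000, -1.3000)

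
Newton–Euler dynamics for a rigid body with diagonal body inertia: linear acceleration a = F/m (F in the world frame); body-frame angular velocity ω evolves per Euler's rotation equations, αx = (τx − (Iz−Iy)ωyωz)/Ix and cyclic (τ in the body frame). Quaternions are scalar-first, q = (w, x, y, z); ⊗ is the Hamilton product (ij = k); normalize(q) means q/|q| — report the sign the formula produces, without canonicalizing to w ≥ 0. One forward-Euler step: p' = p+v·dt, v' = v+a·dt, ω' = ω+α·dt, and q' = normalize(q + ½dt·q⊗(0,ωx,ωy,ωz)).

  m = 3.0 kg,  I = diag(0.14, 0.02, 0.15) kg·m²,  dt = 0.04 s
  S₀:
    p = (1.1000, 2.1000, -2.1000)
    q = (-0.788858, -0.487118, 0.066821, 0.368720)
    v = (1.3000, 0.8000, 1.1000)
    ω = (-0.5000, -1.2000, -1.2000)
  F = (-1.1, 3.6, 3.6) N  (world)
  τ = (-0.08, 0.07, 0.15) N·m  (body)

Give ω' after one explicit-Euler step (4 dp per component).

(τ − ω×Iω)/I = (-1.9086, 3.8000, 1.4800)
new body rate ω' = (-0.5763, -1.0480, -1.1408)

ω' = (-0.5763, -1.0480, -1.1408)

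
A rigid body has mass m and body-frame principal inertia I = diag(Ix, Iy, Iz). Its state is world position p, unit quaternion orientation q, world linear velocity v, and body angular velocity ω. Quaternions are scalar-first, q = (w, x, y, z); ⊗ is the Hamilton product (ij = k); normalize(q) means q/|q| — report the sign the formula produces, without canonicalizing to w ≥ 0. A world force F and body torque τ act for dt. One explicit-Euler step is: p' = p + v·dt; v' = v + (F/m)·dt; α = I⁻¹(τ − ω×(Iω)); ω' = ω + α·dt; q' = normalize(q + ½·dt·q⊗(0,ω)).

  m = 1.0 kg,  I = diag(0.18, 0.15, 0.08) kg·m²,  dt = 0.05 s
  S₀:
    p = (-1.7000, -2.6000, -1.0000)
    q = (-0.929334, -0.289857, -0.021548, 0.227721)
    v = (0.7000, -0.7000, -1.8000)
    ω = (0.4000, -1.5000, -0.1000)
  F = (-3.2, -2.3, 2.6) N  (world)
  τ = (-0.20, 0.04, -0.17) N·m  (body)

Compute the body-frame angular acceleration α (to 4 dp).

gyro term ω×Iω = (-0.0105, -0.0040, 0.0180)
(τ − ω×Iω)/I = (-1.0528, 0.2933, -2.3500)

α = (-1.0528, 0.2933, -2.3500)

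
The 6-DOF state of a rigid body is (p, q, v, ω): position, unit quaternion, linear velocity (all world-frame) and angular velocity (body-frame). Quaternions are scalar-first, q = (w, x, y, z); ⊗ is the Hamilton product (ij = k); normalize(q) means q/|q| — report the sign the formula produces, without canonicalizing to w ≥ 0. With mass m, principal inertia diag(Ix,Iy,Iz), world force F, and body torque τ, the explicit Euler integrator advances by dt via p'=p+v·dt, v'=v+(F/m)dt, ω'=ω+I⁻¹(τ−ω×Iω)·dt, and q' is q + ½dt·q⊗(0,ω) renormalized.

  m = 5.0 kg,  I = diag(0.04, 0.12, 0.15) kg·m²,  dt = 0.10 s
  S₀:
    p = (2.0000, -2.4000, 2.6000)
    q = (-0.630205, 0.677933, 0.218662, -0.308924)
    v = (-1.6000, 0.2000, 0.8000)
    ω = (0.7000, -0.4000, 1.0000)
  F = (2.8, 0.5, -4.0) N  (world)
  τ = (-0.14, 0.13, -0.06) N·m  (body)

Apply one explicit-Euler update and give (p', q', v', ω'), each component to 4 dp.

p' = (1.8400, -2.3800, 2.6800)
q' = (-0.6328, 0.6593, 0.1862, -0.3609)
v' = (-1.5440, 0.2100, 0.7200)
ω' = (0.3800, -0.2275, 0.9749)

ω×(Iω) gyroscopic = (-0.0120, -0.0770, -0.0224)
(τ − ω×Iω)/I = (-3.2000, 1.7250, -0.2507)
new body rate ω' = (0.3800, -0.2275, 0.9749)
Hamilton product q⊗(0,ω) = (-0.0781643, -0.3460511, -0.6420978, -1.0544416)
q' = normalize(q + ½dt·q⊗(0,ω)) = (-0.6328, 0.6593, 0.1862, -0.3609)
a = (0.5600, 0.1000, -0.8000)
p + v·dt = (1.8400, -2.3800, 2.6800)
new velocity v' = (-1.5440, 0.2100, 0.7200)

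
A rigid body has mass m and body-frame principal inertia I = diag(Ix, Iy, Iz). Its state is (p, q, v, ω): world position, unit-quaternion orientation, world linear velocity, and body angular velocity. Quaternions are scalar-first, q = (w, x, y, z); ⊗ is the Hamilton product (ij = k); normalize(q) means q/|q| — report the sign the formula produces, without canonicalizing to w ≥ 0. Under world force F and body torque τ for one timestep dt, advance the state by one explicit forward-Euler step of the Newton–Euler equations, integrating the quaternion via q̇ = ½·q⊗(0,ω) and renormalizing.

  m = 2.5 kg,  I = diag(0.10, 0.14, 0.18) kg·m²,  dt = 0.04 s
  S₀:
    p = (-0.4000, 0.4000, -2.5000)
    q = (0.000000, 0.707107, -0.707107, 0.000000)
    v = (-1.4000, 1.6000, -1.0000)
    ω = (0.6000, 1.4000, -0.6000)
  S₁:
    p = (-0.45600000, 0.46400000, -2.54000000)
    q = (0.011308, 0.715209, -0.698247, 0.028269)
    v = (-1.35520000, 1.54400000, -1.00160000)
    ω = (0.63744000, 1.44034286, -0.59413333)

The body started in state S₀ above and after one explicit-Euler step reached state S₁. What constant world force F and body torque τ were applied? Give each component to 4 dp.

F = (2.8000, -3.5000, -0.1000)
τ = (0.0600, 0.1700, 0.0600)

Δv = v₁−v₀ = (0.04480000, -0.05600000, -0.00160000)
applied force F = (2.8000, -3.5000, -0.1000)
Δω = ω₁−ω₀ = (0.03744000, 0.04034286, 0.00586667)
I·α + gyro = (0.0600, 0.1700, 0.0600)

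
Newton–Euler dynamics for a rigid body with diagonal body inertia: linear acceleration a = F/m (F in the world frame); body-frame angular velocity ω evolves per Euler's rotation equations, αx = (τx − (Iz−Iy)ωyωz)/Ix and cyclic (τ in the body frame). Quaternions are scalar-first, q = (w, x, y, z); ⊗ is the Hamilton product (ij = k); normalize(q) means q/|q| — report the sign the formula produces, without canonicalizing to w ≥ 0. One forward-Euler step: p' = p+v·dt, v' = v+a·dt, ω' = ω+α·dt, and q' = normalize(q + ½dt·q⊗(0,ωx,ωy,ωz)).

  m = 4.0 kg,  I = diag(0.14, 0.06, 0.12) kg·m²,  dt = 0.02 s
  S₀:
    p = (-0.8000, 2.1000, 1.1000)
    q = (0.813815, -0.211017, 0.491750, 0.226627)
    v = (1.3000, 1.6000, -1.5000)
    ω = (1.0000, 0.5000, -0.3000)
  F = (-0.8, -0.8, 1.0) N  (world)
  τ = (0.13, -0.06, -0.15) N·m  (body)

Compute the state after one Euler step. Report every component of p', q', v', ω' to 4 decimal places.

gyro term ω×Iω = (-0.0090, -0.0060, -0.0400)
angular accel α = (0.9929, -0.9000, -0.9167)
new body rate ω' = (1.0199, 0.4820, -0.3183)
q⊗(0,ω) = (0.0331301, 0.5529765, 0.5702294, -0.8414030)
updated quaternion q' = (0.8141, -0.2055, 0.4974, 0.2182)
linear accel F/m = (-0.2000, -0.2000, 0.2500)
p' = p + v·dt = (-0.7740, 2.1320, 1.0700)
v + (F/m)dt = (1.2960, 1.5960, -1.4950)

p' = (-0.7740, 2.1320, 1.0700)
q' = (0.8141, -0.2055, 0.4974, 0.2182)
v' = (1.2960, 1.5960, -1.4950)
ω' = (1.0199, 0.4820, -0.3183)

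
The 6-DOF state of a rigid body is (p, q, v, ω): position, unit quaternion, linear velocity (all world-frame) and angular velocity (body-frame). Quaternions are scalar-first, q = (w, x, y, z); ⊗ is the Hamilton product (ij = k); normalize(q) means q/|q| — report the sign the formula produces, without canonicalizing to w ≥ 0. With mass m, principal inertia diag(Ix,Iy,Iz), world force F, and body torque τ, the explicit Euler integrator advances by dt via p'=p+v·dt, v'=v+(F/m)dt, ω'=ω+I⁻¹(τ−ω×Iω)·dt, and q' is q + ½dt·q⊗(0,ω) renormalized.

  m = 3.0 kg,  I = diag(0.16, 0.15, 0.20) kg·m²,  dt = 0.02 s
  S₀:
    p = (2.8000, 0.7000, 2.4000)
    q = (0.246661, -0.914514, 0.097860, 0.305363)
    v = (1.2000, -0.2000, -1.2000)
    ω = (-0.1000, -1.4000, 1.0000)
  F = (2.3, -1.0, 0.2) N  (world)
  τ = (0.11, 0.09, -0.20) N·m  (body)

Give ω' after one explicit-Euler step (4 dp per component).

ω' = (-0.0775, -1.3885, 0.9801)

angular accel α = (1.1250, 0.5733, -0.9930)
new body rate ω' = (-0.0775, -1.3885, 0.9801)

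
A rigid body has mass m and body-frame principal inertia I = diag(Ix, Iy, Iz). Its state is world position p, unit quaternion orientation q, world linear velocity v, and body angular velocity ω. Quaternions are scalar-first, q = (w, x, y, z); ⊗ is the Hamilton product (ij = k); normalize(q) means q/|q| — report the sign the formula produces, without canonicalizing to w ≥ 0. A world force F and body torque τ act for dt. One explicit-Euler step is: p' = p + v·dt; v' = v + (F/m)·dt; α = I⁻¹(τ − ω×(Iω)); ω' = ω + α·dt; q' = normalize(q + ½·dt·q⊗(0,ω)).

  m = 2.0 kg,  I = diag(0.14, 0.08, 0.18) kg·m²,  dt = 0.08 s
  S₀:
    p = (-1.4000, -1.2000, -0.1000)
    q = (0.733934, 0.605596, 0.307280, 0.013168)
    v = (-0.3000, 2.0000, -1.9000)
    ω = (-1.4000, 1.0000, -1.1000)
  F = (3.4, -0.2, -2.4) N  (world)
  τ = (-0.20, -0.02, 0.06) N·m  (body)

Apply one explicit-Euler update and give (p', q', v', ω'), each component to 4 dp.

p' = p + v·dt = (-1.4240, -1.0400, -0.2520)
new velocity v' = (-0.1640, 1.9920, -1.9960)
α = I⁻¹(τ − ω×Iω) = (-0.6429, 0.5200, -0.1333)
ω + α·dt = (-1.4514, 1.0416, -1.1107)
2q̇ = q⊗(0,ω) = (0.5550392, -1.3786836, 1.3816544, 0.2284606)
q' = normalize(q + ½dt·q⊗(0,ω)) = (0.7536, 0.5486, 0.3613, 0.0222)

p' = (-1.4240, -1.0400, -0.2520)
q' = (0.7536, 0.5486, 0.3613, 0.0222)
v' = (-0.1640, 1.9920, -1.9960)
ω' = (-1.4514, 1.0416, -1.1107)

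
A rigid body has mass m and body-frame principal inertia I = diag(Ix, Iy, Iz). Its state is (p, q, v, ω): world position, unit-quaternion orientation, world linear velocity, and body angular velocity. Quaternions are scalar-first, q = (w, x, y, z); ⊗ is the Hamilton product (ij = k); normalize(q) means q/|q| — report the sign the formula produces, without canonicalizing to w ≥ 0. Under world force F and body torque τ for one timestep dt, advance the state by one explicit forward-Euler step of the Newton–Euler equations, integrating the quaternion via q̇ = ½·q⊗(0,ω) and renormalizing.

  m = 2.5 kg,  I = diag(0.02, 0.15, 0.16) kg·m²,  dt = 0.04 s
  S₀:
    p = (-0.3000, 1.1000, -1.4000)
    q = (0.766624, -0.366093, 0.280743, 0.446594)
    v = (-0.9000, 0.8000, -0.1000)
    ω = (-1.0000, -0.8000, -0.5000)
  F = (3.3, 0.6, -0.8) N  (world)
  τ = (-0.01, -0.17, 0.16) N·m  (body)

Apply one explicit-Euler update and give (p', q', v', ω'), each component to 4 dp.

p' = (-0.3360, 1.1320, -1.4040)
q' = (0.7680, -0.3769, 0.2558, 0.4502)
v' = (-0.8472, 0.8096, -0.1128)
ω' = (-1.0280, -0.8267, -0.4860)

precession coupling ω×(Iω) = (0.0040, -0.0700, 0.1040)
(τ − ω×Iω)/I = (-0.7000, -0.6667, 0.3500)
ω + α·dt = (-1.0280, -0.8267, -0.4860)
q⊗(0,ω) = (0.0817984, -0.5497203, -1.2429397, 0.1903054)
updated quaternion q' = (0.7680, -0.3769, 0.2558, 0.4502)
linear accel F/m = (1.3200, 0.2400, -0.3200)
p' = p + v·dt = (-0.3360, 1.1320, -1.4040)
v' = v + a·dt = (-0.8472, 0.8096, -0.1128)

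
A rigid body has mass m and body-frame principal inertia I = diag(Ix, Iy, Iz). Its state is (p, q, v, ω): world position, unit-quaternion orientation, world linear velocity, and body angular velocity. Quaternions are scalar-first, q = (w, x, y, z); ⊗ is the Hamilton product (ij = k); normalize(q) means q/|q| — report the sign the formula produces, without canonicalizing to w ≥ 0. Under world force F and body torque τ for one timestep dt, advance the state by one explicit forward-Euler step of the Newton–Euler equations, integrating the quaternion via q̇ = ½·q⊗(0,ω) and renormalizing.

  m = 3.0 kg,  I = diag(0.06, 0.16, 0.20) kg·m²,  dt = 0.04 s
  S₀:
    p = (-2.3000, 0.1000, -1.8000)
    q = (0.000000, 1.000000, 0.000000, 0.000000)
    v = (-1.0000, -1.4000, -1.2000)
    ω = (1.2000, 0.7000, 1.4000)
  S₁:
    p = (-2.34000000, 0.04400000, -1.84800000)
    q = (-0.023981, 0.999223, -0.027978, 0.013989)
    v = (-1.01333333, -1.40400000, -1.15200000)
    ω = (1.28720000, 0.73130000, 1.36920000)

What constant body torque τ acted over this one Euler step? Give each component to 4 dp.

τ = (0.1700, -0.1100, -0.0700)

rate change Δω = (0.08720000, 0.03130000, -0.03080000)
I·α + gyro = (0.1700, -0.1100, -0.0700)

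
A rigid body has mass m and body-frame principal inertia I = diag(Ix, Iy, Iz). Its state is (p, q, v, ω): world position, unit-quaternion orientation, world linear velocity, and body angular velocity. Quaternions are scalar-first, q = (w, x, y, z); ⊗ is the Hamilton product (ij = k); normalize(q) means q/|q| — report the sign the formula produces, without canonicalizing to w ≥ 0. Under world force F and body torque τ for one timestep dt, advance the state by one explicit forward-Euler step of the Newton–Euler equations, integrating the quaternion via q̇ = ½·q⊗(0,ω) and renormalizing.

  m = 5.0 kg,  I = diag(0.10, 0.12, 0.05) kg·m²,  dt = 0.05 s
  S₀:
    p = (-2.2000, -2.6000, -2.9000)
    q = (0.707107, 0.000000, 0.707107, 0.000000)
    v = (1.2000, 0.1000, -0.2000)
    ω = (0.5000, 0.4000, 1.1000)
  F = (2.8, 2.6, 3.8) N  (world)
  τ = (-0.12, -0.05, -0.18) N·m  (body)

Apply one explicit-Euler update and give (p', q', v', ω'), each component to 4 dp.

p' = (-2.1400, -2.5950, -2.9100)
q' = (0.6997, 0.0283, 0.7138, 0.0106)
v' = (1.2280, 0.1260, -0.1620)
ω' = (0.4554, 0.3677, 0.9160)

angular accel α = (-0.8920, -0.6458, -3.6800)
ω' = ω + α·dt = (0.4554, 0.3677, 0.9160)
Hamilton product q⊗(0,ω) = (-0.2828428, 1.1313712, 0.2828428, 0.4242642)
updated quaternion q' = (0.6997, 0.0283, 0.7138, 0.0106)
new position p' = (-2.1400, -2.5950, -2.9100)
v + (F/m)dt = (1.2280, 0.1260, -0.1620)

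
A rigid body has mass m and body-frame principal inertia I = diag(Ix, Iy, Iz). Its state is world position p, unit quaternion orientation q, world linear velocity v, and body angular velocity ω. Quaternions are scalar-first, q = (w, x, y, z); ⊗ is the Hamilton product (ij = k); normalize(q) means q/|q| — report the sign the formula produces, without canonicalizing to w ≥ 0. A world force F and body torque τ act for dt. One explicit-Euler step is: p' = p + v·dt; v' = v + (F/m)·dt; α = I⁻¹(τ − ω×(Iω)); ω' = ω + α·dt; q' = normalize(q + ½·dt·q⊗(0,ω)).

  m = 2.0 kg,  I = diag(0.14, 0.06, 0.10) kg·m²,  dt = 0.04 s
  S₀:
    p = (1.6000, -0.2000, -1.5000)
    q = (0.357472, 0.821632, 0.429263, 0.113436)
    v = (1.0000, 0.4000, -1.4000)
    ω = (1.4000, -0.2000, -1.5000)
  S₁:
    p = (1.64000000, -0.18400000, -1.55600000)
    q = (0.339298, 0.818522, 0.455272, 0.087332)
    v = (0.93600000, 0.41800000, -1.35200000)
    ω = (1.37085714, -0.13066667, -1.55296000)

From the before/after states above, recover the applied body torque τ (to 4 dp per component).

τ = (-0.0900, 0.0200, -0.1100)

ω₁ − ω₀ = (-0.02914286, 0.06933333, -0.05296000)
precession coupling = (0.0120, -0.0840, 0.0224)
applied torque τ = (-0.0900, 0.0200, -0.1100)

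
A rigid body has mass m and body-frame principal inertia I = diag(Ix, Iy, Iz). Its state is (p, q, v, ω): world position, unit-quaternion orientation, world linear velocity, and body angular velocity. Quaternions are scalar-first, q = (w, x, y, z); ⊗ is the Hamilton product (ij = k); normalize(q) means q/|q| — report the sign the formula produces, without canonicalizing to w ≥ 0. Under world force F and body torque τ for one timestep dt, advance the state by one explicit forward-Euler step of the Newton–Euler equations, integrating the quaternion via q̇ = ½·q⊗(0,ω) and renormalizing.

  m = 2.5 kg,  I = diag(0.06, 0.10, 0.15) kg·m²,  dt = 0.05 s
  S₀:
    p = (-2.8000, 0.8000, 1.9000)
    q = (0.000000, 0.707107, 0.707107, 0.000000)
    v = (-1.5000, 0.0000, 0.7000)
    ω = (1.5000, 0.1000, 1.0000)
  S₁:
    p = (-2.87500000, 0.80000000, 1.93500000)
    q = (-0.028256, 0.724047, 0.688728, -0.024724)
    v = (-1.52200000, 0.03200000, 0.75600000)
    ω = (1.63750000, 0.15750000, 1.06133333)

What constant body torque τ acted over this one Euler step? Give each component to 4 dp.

τ = (0.1700, -0.0200, 0.1900)

rate change Δω = (0.13750000, 0.05750000, 0.06133333)
precession coupling = (0.0050, -0.1350, 0.0060)
applied torque τ = (0.1700, -0.0200, 0.1900)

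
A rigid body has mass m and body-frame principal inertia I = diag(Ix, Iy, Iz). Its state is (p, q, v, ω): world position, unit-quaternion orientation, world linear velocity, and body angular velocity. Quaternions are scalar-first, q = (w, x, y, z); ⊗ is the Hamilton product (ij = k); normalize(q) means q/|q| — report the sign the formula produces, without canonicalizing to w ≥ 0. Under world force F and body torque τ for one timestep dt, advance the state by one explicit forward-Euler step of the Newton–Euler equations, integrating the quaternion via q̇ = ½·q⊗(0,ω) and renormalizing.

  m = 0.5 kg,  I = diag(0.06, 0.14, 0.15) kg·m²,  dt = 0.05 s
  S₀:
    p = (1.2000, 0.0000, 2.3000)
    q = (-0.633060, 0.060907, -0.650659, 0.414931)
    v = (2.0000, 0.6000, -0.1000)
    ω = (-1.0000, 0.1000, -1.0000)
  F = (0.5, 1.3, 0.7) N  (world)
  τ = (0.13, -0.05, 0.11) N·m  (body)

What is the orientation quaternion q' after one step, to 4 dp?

q' = (-0.6191, 0.0919, -0.6607, 0.4144)

q⊗(0,ω) = (0.5409039, 1.2422259, -0.4173300, -0.0115083)
updated quaternion q' = (-0.6191, 0.0919, -0.6607, 0.4144)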